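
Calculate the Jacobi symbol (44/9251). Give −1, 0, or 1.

0

Pull out 2^2: since 9251 ≡ 3 (mod 8), (2/9251) = -1, so (2/9251)^2 = +1.
Reciprocity: 11 ≡ 3 and 9251 ≡ 3 (mod 4), so (11/9251) = −(9251/11).
Reduce top mod 11: now compute (0/11).
Top reduces to 0: gcd > 1, so the symbol is 0.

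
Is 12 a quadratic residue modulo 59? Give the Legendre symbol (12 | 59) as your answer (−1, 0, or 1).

Euler's criterion: (12/59) ≡ 12^29 (mod 59).
12^2 ≡ 26 (mod 59)
12^4 ≡ 27 (mod 59)
12^8 ≡ 21 (mod 59)
12^16 ≡ 28 (mod 59)
12^29 = 12^(16+8+4+1) ≡ 1 (mod 59).
Result is 1, so (12/59) = 1.

1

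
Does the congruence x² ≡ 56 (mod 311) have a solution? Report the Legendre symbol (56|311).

Pull out 2^3: since 311 ≡ 7 (mod 8), (2/311) = +1, so (2/311)^3 = +1.
Reciprocity: 7 ≡ 3 and 311 ≡ 3 (mod 4), so (7/311) = −(311/7).
Reduce top mod 7: now compute (3/7).
Reciprocity: 3 ≡ 3 and 7 ≡ 3 (mod 4), so (3/7) = −(7/3).
Reduce top mod 3: now compute (1/3).
Reached (1/3) = 1. Collecting the sign flips along the way, the symbol is +1.

1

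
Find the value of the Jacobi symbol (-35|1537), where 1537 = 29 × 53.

-1

First reduce: -35 ≡ 1502 (mod 1537).
Pull out 2: since 1537 ≡ 1 (mod 8), (2/1537) = +1.
Reciprocity: 751 ≡ 3 and 1537 ≡ 1 (mod 4), so (751/1537) = +(1537/751).
Reduce top mod 751: now compute (35/751).
Reciprocity: 35 ≡ 3 and 751 ≡ 3 (mod 4), so (35/751) = −(751/35).
Reduce top mod 35: now compute (16/35).
Pull out 2^4: since 35 ≡ 3 (mod 8), (2/35) = -1, so (2/35)^4 = +1.
Reached (1/35) = 1. Collecting the sign flips along the way, the symbol is -1.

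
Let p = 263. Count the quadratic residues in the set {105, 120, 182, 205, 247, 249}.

3

(105/263) = +1 → QR.
(120/263) = -1 → non-residue.
(182/263) = -1 → non-residue.
(205/263) = +1 → QR.
(247/263) = -1 → non-residue.
(249/263) = +1 → QR.
Total quadratic residues among the 6: 3.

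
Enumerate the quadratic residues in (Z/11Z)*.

1, 3, 4, 5, 9

Square k = 1,…,5 (k and 11−k give the same square):
1²=1, 2²=4, 3²=9, 4²≡5, 5²≡3 (mod 11).
So the quadratic residues mod 11 are {1, 3, 4, 5, 9}.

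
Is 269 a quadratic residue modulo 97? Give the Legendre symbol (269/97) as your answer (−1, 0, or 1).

First reduce: 269 ≡ 75 (mod 97).
Reciprocity: 75 ≡ 3 and 97 ≡ 1 (mod 4), so (75/97) = +(97/75).
Reduce top mod 75: now compute (22/75).
Pull out 2: since 75 ≡ 3 (mod 8), (2/75) = -1.
Reciprocity: 11 ≡ 3 and 75 ≡ 3 (mod 4), so (11/75) = −(75/11).
Reduce top mod 11: now compute (9/11).
Reciprocity: 9 ≡ 1 and 11 ≡ 3 (mod 4), so (9/11) = +(11/9).
Reduce top mod 9: now compute (2/9).
Pull out 2: since 9 ≡ 1 (mod 8), (2/9) = +1.
Reached (1/9) = 1. Collecting the sign flips along the way, the symbol is +1.

1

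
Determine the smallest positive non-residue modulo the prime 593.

(2/593) = +1, so 2 is a residue.
(3/593) = −1, so 3 is the smallest positive non-residue mod 593.

3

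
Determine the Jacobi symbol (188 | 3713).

Pull out 2^2: since 3713 ≡ 1 (mod 8), (2/3713) = +1, so (2/3713)^2 = +1.
Reciprocity: 47 ≡ 3 and 3713 ≡ 1 (mod 4), so (47/3713) = +(3713/47).
Reduce top mod 47: now compute (0/47).
Top reduces to 0: gcd > 1, so the symbol is 0.

0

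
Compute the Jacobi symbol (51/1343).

0

Reciprocity: 51 ≡ 3 and 1343 ≡ 3 (mod 4), so (51/1343) = −(1343/51).
Reduce top mod 51: now compute (17/51).
Reciprocity: 17 ≡ 1 and 51 ≡ 3 (mod 4), so (17/51) = +(51/17).
Reduce top mod 17: now compute (0/17).
Top reduces to 0: gcd > 1, so the symbol is 0.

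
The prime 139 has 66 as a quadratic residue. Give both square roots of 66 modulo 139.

Since 139 ≡ 3 (mod 4), a square root of 66 is 66^((139+1)/4) = 66^35 mod 139.
Repeated squaring: 66^2≡47, 66^4≡124, 66^8≡86, 66^16≡29, 66^32≡7 (mod 139).
66^35 = 66^(32+2+1) ≡ 30 (mod 139).
Check: 30² = 900 ≡ 66 (mod 139). The two roots are 30 and 109.

30, 109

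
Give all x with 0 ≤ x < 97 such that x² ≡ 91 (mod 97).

97 ≡ 1 (mod 4), so we find a root by search.
Trying successive values, 24² = 576 ≡ 91 (mod 97). The other root is 97 − 24 = 73.

24, 73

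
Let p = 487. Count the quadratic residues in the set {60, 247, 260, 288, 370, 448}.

(60/487) = +1 → QR.
(247/487) = -1 → non-residue.
(260/487) = +1 → QR.
(288/487) = +1 → QR.
(370/487) = +1 → QR.
(448/487) = -1 → non-residue.
Total quadratic residues among the 6: 4.

4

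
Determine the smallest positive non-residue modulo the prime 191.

7

(2/191) = +1, so 2 is a residue.
(3/191) = +1, so 3 is a residue.
(4/191) = +1, so 4 is a residue.
(5/191) = +1, so 5 is a residue.
(6/191) = +1, so 6 is a residue.
(7/191) = −1, so 7 is the smallest positive non-residue mod 191.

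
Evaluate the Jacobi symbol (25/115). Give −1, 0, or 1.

0

Reciprocity: 25 ≡ 1 and 115 ≡ 3 (mod 4), so (25/115) = +(115/25).
Reduce top mod 25: now compute (15/25).
Reciprocity: 15 ≡ 3 and 25 ≡ 1 (mod 4), so (15/25) = +(25/15).
Reduce top mod 15: now compute (10/15).
Pull out 2: since 15 ≡ 7 (mod 8), (2/15) = +1.
Reciprocity: 5 ≡ 1 and 15 ≡ 3 (mod 4), so (5/15) = +(15/5).
Reduce top mod 5: now compute (0/5).
Top reduces to 0: gcd > 1, so the symbol is 0.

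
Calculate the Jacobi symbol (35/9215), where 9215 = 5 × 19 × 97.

Reciprocity: 35 ≡ 3 and 9215 ≡ 3 (mod 4), so (35/9215) = −(9215/35).
Reduce top mod 35: now compute (10/35).
Pull out 2: since 35 ≡ 3 (mod 8), (2/35) = -1.
Reciprocity: 5 ≡ 1 and 35 ≡ 3 (mod 4), so (5/35) = +(35/5).
Reduce top mod 5: now compute (0/5).
Top reduces to 0: gcd > 1, so the symbol is 0.

0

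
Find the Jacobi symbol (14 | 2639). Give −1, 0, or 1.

Pull out 2: since 2639 ≡ 7 (mod 8), (2/2639) = +1.
Reciprocity: 7 ≡ 3 and 2639 ≡ 3 (mod 4), so (7/2639) = −(2639/7).
Reduce top mod 7: now compute (0/7).
Top reduces to 0: gcd > 1, so the symbol is 0.

0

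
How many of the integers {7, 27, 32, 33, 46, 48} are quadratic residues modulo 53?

(7/53) = +1 → QR.
(27/53) = -1 → non-residue.
(32/53) = -1 → non-residue.
(33/53) = -1 → non-residue.
(46/53) = +1 → QR.
(48/53) = -1 → non-residue.
Total quadratic residues among the 6: 2.

2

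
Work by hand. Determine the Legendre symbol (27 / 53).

-1

Euler's criterion: (27/53) ≡ 27^26 (mod 53).
27^2 ≡ 40 (mod 53)
27^4 ≡ 10 (mod 53)
27^8 ≡ 47 (mod 53)
27^16 ≡ 36 (mod 53)
27^26 = 27^(16+8+2) ≡ 52 (mod 53).
Result is 52 ≡ −1, so (27/53) = −1.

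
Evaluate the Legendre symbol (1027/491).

1

First reduce: 1027 ≡ 45 (mod 491).
Reciprocity: 45 ≡ 1 and 491 ≡ 3 (mod 4), so (45/491) = +(491/45).
Reduce top mod 45: now compute (41/45).
Reciprocity: 41 ≡ 1 and 45 ≡ 1 (mod 4), so (41/45) = +(45/41).
Reduce top mod 41: now compute (4/41).
Pull out 2^2: since 41 ≡ 1 (mod 8), (2/41) = +1, so (2/41)^2 = +1.
Reached (1/41) = 1. Collecting the sign flips along the way, the symbol is +1.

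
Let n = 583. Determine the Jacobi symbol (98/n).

1

Pull out 2: since 583 ≡ 7 (mod 8), (2/583) = +1.
Reciprocity: 49 ≡ 1 and 583 ≡ 3 (mod 4), so (49/583) = +(583/49).
Reduce top mod 49: now compute (44/49).
Pull out 2^2: since 49 ≡ 1 (mod 8), (2/49) = +1, so (2/49)^2 = +1.
Reciprocity: 11 ≡ 3 and 49 ≡ 1 (mod 4), so (11/49) = +(49/11).
Reduce top mod 11: now compute (5/11).
Reciprocity: 5 ≡ 1 and 11 ≡ 3 (mod 4), so (5/11) = +(11/5).
Reduce top mod 5: now compute (1/5).
Reached (1/5) = 1. Collecting the sign flips along the way, the symbol is +1.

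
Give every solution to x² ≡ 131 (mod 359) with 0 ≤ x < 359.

Since 359 ≡ 3 (mod 4), a square root of 131 is 131^((359+1)/4) = 131^90 mod 359.
Repeated squaring: 131^2≡288, 131^4≡15, 131^8≡225, 131^16≡6, 131^32≡36, 131^64≡219 (mod 359).
131^90 = 131^(64+16+8+2) ≡ 298 (mod 359).
Check: 298² = 88804 ≡ 131 (mod 359). The two roots are 61 and 298.

61, 298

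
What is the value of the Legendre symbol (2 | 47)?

Euler's criterion: (2/47) ≡ 2^23 (mod 47).
2^2 ≡ 4 (mod 47)
2^4 ≡ 16 (mod 47)
2^8 ≡ 21 (mod 47)
2^16 ≡ 18 (mod 47)
2^23 = 2^(16+4+2+1) ≡ 1 (mod 47).
Result is 1, so (2/47) = 1.

1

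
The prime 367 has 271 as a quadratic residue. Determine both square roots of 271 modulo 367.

76, 291

Since 367 ≡ 3 (mod 4), a square root of 271 is 271^((367+1)/4) = 271^92 mod 367.
Repeated squaring: 271^2≡41, 271^4≡213, 271^8≡228, 271^16≡237, 271^32≡18, 271^64≡324 (mod 367).
271^92 = 271^(64+16+8+4) ≡ 291 (mod 367).
Check: 291² = 84681 ≡ 271 (mod 367). The two roots are 76 and 291.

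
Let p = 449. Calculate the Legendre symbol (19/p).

Reciprocity: 19 ≡ 3 and 449 ≡ 1 (mod 4), so (19/449) = +(449/19).
Reduce top mod 19: now compute (12/19).
Pull out 2^2: since 19 ≡ 3 (mod 8), (2/19) = -1, so (2/19)^2 = +1.
Reciprocity: 3 ≡ 3 and 19 ≡ 3 (mod 4), so (3/19) = −(19/3).
Reduce top mod 3: now compute (1/3).
Reached (1/3) = 1. Collecting the sign flips along the way, the symbol is -1.

-1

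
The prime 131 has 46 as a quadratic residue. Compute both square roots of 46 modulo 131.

Since 131 ≡ 3 (mod 4), a square root of 46 is 46^((131+1)/4) = 46^33 mod 131.
Repeated squaring: 46^2≡20, 46^4≡7, 46^8≡49, 46^16≡43, 46^32≡15 (mod 131).
46^33 = 46^(32+1) ≡ 35 (mod 131).
Check: 35² = 1225 ≡ 46 (mod 131). The two roots are 35 and 96.

35, 96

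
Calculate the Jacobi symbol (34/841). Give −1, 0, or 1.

1

Pull out 2: since 841 ≡ 1 (mod 8), (2/841) = +1.
Reciprocity: 17 ≡ 1 and 841 ≡ 1 (mod 4), so (17/841) = +(841/17).
Reduce top mod 17: now compute (8/17).
Pull out 2^3: since 17 ≡ 1 (mod 8), (2/17) = +1, so (2/17)^3 = +1.
Reached (1/17) = 1. Collecting the sign flips along the way, the symbol is +1.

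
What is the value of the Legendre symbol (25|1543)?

1

Reciprocity: 25 ≡ 1 and 1543 ≡ 3 (mod 4), so (25/1543) = +(1543/25).
Reduce top mod 25: now compute (18/25).
Pull out 2: since 25 ≡ 1 (mod 8), (2/25) = +1.
Reciprocity: 9 ≡ 1 and 25 ≡ 1 (mod 4), so (9/25) = +(25/9).
Reduce top mod 9: now compute (7/9).
Reciprocity: 7 ≡ 3 and 9 ≡ 1 (mod 4), so (7/9) = +(9/7).
Reduce top mod 7: now compute (2/7).
Pull out 2: since 7 ≡ 7 (mod 8), (2/7) = +1.
Reached (1/7) = 1. Collecting the sign flips along the way, the symbol is +1.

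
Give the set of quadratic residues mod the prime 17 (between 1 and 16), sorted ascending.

Square k = 1,…,8 (k and 17−k give the same square):
1²=1, 2²=4, 3²=9, 4²=16, 5²≡8, 6²≡2, 7²≡15, 8²≡13 (mod 17).
So the quadratic residues mod 17 are {1, 2, 4, 8, 9, 13, 15, 16}.

1 2 4 8 9 13 15 16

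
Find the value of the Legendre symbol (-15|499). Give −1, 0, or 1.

First reduce: -15 ≡ 484 (mod 499).
Pull out 2^2: since 499 ≡ 3 (mod 8), (2/499) = -1, so (2/499)^2 = +1.
Reciprocity: 121 ≡ 1 and 499 ≡ 3 (mod 4), so (121/499) = +(499/121).
Reduce top mod 121: now compute (15/121).
Reciprocity: 15 ≡ 3 and 121 ≡ 1 (mod 4), so (15/121) = +(121/15).
Reduce top mod 15: now compute (1/15).
Reached (1/15) = 1. Collecting the sign flips along the way, the symbol is +1.

1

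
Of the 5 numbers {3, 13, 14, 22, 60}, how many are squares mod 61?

(3/61) = +1 → QR.
(13/61) = +1 → QR.
(14/61) = +1 → QR.
(22/61) = +1 → QR.
(60/61) = +1 → QR.
Total quadratic residues among the 5: 5.

5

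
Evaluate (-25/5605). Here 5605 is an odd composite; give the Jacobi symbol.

0

First reduce: -25 ≡ 5580 (mod 5605).
Pull out 2^2: since 5605 ≡ 5 (mod 8), (2/5605) = -1, so (2/5605)^2 = +1.
Reciprocity: 1395 ≡ 3 and 5605 ≡ 1 (mod 4), so (1395/5605) = +(5605/1395).
Reduce top mod 1395: now compute (25/1395).
Reciprocity: 25 ≡ 1 and 1395 ≡ 3 (mod 4), so (25/1395) = +(1395/25).
Reduce top mod 25: now compute (20/25).
Pull out 2^2: since 25 ≡ 1 (mod 8), (2/25) = +1, so (2/25)^2 = +1.
Reciprocity: 5 ≡ 1 and 25 ≡ 1 (mod 4), so (5/25) = +(25/5).
Reduce top mod 5: now compute (0/5).
Top reduces to 0: gcd > 1, so the symbol is 0.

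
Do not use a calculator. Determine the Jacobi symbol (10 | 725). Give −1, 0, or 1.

Pull out 2: since 725 ≡ 5 (mod 8), (2/725) = -1.
Reciprocity: 5 ≡ 1 and 725 ≡ 1 (mod 4), so (5/725) = +(725/5).
Reduce top mod 5: now compute (0/5).
Top reduces to 0: gcd > 1, so the symbol is 0.

0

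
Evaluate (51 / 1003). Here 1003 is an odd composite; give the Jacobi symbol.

0

Reciprocity: 51 ≡ 3 and 1003 ≡ 3 (mod 4), so (51/1003) = −(1003/51).
Reduce top mod 51: now compute (34/51).
Pull out 2: since 51 ≡ 3 (mod 8), (2/51) = -1.
Reciprocity: 17 ≡ 1 and 51 ≡ 3 (mod 4), so (17/51) = +(51/17).
Reduce top mod 17: now compute (0/17).
Top reduces to 0: gcd > 1, so the symbol is 0.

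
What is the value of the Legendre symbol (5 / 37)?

Reciprocity: 5 ≡ 1 and 37 ≡ 1 (mod 4), so (5/37) = +(37/5).
Reduce top mod 5: now compute (2/5).
Pull out 2: since 5 ≡ 5 (mod 8), (2/5) = -1.
Reached (1/5) = 1. Collecting the sign flips along the way, the symbol is -1.

-1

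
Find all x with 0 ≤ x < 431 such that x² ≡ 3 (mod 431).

Since 431 ≡ 3 (mod 4), a square root of 3 is 3^((431+1)/4) = 3^108 mod 431.
Repeated squaring: 3^2≡9, 3^4≡81, 3^8≡96, 3^16≡165, 3^32≡72, 3^64≡12 (mod 431).
3^108 = 3^(64+32+8+4) ≡ 36 (mod 431).
Check: 36² = 1296 ≡ 3 (mod 431). The two roots are 36 and 395.

36, 395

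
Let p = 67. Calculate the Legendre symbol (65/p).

Euler's criterion: (65/67) ≡ 65^33 (mod 67).
65^2 ≡ 4 (mod 67)
65^4 ≡ 16 (mod 67)
65^8 ≡ 55 (mod 67)
65^16 ≡ 10 (mod 67)
65^32 ≡ 33 (mod 67)
65^33 = 65^(32+1) ≡ 1 (mod 67).
Result is 1, so (65/67) = 1.

1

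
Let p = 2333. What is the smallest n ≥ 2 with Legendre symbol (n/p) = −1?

(2/2333) = −1, so 2 is the smallest positive non-residue mod 2333.

2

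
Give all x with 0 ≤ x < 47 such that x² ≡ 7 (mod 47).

Since 47 ≡ 3 (mod 4), a square root of 7 is 7^((47+1)/4) = 7^12 mod 47.
Repeated squaring: 7^2≡2, 7^4≡4, 7^8≡16 (mod 47).
7^12 = 7^(8+4) ≡ 17 (mod 47).
Check: 17² = 289 ≡ 7 (mod 47). The two roots are 17 and 30.

17, 30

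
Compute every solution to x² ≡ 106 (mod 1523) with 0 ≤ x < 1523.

214, 1309

Since 1523 ≡ 3 (mod 4), a square root of 106 is 106^((1523+1)/4) = 106^381 mod 1523.
Repeated squaring: 106^2≡575, 106^4≡134, 106^8≡1203, 106^16≡359, 106^32≡949, 106^64≡508, 106^128≡677, 106^256≡1429 (mod 1523).
106^381 = 106^(256+64+32+16+8+4+1) ≡ 214 (mod 1523).
Check: 214² = 45796 ≡ 106 (mod 1523). The two roots are 214 and 1309.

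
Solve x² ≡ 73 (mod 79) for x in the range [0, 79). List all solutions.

28, 51

Since 79 ≡ 3 (mod 4), a square root of 73 is 73^((79+1)/4) = 73^20 mod 79.
Repeated squaring: 73^2≡36, 73^4≡32, 73^8≡76, 73^16≡9 (mod 79).
73^20 = 73^(16+4) ≡ 51 (mod 79).
Check: 51² = 2601 ≡ 73 (mod 79). The two roots are 28 and 51.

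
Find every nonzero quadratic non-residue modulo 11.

2, 6, 7, 8, 10

Square k = 1,…,5 (k and 11−k give the same square):
1²=1, 2²=4, 3²=9, 4²≡5, 5²≡3 (mod 11).
The residues are {1, 3, 4, 5, 9}; the non-residues are the remaining 5 nonzero classes.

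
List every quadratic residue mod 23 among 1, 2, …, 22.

1, 2, 3, 4, 6, 8, 9, 12, 13, 16, 18

Square k = 1,…,11 (k and 23−k give the same square):
1²=1, 2²=4, 3²=9, 4²=16, 5²≡2, 6²≡13, 7²≡3, 8²≡18, 9²≡12, 10²≡8, 11²≡6 (mod 23).
So the quadratic residues mod 23 are {1, 2, 3, 4, 6, 8, 9, 12, 13, 16, 18}.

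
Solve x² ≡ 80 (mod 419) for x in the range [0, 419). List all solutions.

Since 419 ≡ 3 (mod 4), a square root of 80 is 80^((419+1)/4) = 80^105 mod 419.
Repeated squaring: 80^2≡115, 80^4≡236, 80^8≡388, 80^16≡123, 80^32≡45, 80^64≡349 (mod 419).
80^105 = 80^(64+32+8+1) ≡ 164 (mod 419).
Check: 164² = 26896 ≡ 80 (mod 419). The two roots are 164 and 255.

164, 255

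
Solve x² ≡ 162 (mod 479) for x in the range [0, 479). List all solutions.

233, 246

Since 479 ≡ 3 (mod 4), a square root of 162 is 162^((479+1)/4) = 162^120 mod 479.
Repeated squaring: 162^2≡378, 162^4≡142, 162^8≡46, 162^16≡200, 162^32≡243, 162^64≡132 (mod 479).
162^120 = 162^(64+32+16+8) ≡ 233 (mod 479).
Check: 233² = 54289 ≡ 162 (mod 479). The two roots are 233 and 246.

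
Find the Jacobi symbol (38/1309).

Pull out 2: since 1309 ≡ 5 (mod 8), (2/1309) = -1.
Reciprocity: 19 ≡ 3 and 1309 ≡ 1 (mod 4), so (19/1309) = +(1309/19).
Reduce top mod 19: now compute (17/19).
Reciprocity: 17 ≡ 1 and 19 ≡ 3 (mod 4), so (17/19) = +(19/17).
Reduce top mod 17: now compute (2/17).
Pull out 2: since 17 ≡ 1 (mod 8), (2/17) = +1.
Reached (1/17) = 1. Collecting the sign flips along the way, the symbol is -1.

-1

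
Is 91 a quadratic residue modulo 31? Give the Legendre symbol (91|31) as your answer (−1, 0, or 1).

-1

First reduce: 91 ≡ 29 (mod 31).
Reciprocity: 29 ≡ 1 and 31 ≡ 3 (mod 4), so (29/31) = +(31/29).
Reduce top mod 29: now compute (2/29).
Pull out 2: since 29 ≡ 5 (mod 8), (2/29) = -1.
Reached (1/29) = 1. Collecting the sign flips along the way, the symbol is -1.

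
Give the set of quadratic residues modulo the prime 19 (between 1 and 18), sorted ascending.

1, 4, 5, 6, 7, 9, 11, 16, 17

Square k = 1,…,9 (k and 19−k give the same square):
1²=1, 2²=4, 3²=9, 4²=16, 5²≡6, 6²≡17, 7²≡11, 8²≡7, 9²≡5 (mod 19).
So the quadratic residues mod 19 are {1, 4, 5, 6, 7, 9, 11, 16, 17}.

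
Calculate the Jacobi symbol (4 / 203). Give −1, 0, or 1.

Pull out 2^2: since 203 ≡ 3 (mod 8), (2/203) = -1, so (2/203)^2 = +1.
Reached (1/203) = 1. Collecting the sign flips along the way, the symbol is +1.

1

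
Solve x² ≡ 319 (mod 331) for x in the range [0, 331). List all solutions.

126, 205

Since 331 ≡ 3 (mod 4), a square root of 319 is 319^((331+1)/4) = 319^83 mod 331.
Repeated squaring: 319^2≡144, 319^4≡214, 319^8≡118, 319^16≡22, 319^32≡153, 319^64≡239 (mod 331).
319^83 = 319^(64+16+2+1) ≡ 126 (mod 331).
Check: 126² = 15876 ≡ 319 (mod 331). The two roots are 126 and 205.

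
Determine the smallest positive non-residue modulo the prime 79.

3

(2/79) = +1, so 2 is a residue.
(3/79) = −1, so 3 is the smallest positive non-residue mod 79.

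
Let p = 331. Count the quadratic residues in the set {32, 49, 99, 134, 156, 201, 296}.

(32/331) = -1 → non-residue.
(49/331) = +1 → QR.
(99/331) = -1 → non-residue.
(134/331) = -1 → non-residue.
(156/331) = +1 → QR.
(201/331) = -1 → non-residue.
(296/331) = +1 → QR.
Total quadratic residues among the 7: 3.

3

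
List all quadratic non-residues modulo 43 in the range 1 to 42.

2, 3, 5, 7, 8, 12, 18, 19, 20, 22, 26, 27, 28, 29, 30, 32, 33, 34, 37, 39, 42

Square k = 1,…,21 (k and 43−k give the same square):
1²=1, 2²=4, 3²=9, 4²=16, 5²=25, 6²=36, 7²≡6, 8²≡21, 9²≡38, 10²≡14, 11²≡35, 12²≡15, 13²≡40, 14²≡24, 15²≡10, 16²≡41, 17²≡31, 18²≡23, 19²≡17, 20²≡13, 21²≡11 (mod 43).
The residues are {1, 4, 6, 9, 10, 11, 13, 14, 15, 16, 17, 21, 23, 24, 25, 31, 35, 36, 38, 40, 41}; the non-residues are the remaining 21 nonzero classes.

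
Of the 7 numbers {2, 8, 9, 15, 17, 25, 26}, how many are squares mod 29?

(2/29) = -1 → non-residue.
(8/29) = -1 → non-residue.
(9/29) = +1 → QR.
(15/29) = -1 → non-residue.
(17/29) = -1 → non-residue.
(25/29) = +1 → QR.
(26/29) = -1 → non-residue.
Total quadratic residues among the 7: 2.

2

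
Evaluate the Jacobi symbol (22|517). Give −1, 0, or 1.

Pull out 2: since 517 ≡ 5 (mod 8), (2/517) = -1.
Reciprocity: 11 ≡ 3 and 517 ≡ 1 (mod 4), so (11/517) = +(517/11).
Reduce top mod 11: now compute (0/11).
Top reduces to 0: gcd > 1, so the symbol is 0.

0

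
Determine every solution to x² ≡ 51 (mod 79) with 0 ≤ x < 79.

Since 79 ≡ 3 (mod 4), a square root of 51 is 51^((79+1)/4) = 51^20 mod 79.
Repeated squaring: 51^2≡73, 51^4≡36, 51^8≡32, 51^16≡76 (mod 79).
51^20 = 51^(16+4) ≡ 50 (mod 79).
Check: 50² = 2500 ≡ 51 (mod 79). The two roots are 29 and 50.

29, 50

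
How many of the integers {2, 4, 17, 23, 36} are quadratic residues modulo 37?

(2/37) = -1 → non-residue.
(4/37) = +1 → QR.
(17/37) = -1 → non-residue.
(23/37) = -1 → non-residue.
(36/37) = +1 → QR.
Total quadratic residues among the 5: 2.

2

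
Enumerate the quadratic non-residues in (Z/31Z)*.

Square k = 1,…,15 (k and 31−k give the same square):
1²=1, 2²=4, 3²=9, 4²=16, 5²=25, 6²≡5, 7²≡18, 8²≡2, 9²≡19, 10²≡7, 11²≡28, 12²≡20, 13²≡14, 14²≡10, 15²≡8 (mod 31).
The residues are {1, 2, 4, 5, 7, 8, 9, 10, 14, 16, 18, 19, 20, 25, 28}; the non-residues are the remaining 15 nonzero classes.

3, 6, 11, 12, 13, 15, 17, 21, 22, 23, 24, 26, 27, 29, 30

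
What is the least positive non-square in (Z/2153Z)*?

(2/2153) = +1, so 2 is a residue.
(3/2153) = −1, so 3 is the smallest positive non-residue mod 2153.

3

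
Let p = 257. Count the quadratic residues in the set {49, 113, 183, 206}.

2

(49/257) = +1 → QR.
(113/257) = +1 → QR.
(183/257) = -1 → non-residue.
(206/257) = -1 → non-residue.
Total quadratic residues among the 4: 2.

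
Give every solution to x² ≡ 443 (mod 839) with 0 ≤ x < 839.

128, 711

Since 839 ≡ 3 (mod 4), a square root of 443 is 443^((839+1)/4) = 443^210 mod 839.
Repeated squaring: 443^2≡762, 443^4≡56, 443^8≡619, 443^16≡577, 443^32≡685, 443^64≡224, 443^128≡675 (mod 839).
443^210 = 443^(128+64+16+2) ≡ 128 (mod 839).
Check: 128² = 16384 ≡ 443 (mod 839). The two roots are 128 and 711.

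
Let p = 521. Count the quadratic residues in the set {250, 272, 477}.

(250/521) = +1 → QR.
(272/521) = -1 → non-residue.
(477/521) = +1 → QR.
Total quadratic residues among the 3: 2.

2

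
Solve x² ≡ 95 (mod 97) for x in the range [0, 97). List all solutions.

97 ≡ 1 (mod 4), so we find a root by search.
Trying successive values, 17² = 289 ≡ 95 (mod 97). The other root is 97 − 17 = 80.

17, 80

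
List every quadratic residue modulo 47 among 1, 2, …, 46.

Square k = 1,…,23 (k and 47−k give the same square):
1²=1, 2²=4, 3²=9, 4²=16, 5²=25, 6²=36, 7²≡2, 8²≡17, 9²≡34, 10²≡6, 11²≡27, 12²≡3, 13²≡28, 14²≡8, 15²≡37, 16²≡21, 17²≡7, 18²≡42, 19²≡32, 20²≡24, 21²≡18, 22²≡14, 23²≡12 (mod 47).
So the quadratic residues mod 47 are {1, 2, 3, 4, 6, 7, 8, 9, 12, 14, 16, 17, 18, 21, 24, 25, 27, 28, 32, 34, 36, 37, 42}.

1, 2, 3, 4, 6, 7, 8, 9, 12, 14, 16, 17, 18, 21, 24, 25, 27, 28, 32, 34, 36, 37, 42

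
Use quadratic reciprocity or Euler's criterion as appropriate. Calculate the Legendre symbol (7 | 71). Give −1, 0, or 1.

Euler's criterion: (7/71) ≡ 7^35 (mod 71).
7^2 ≡ 49 (mod 71)
7^4 ≡ 58 (mod 71)
7^8 ≡ 27 (mod 71)
7^16 ≡ 19 (mod 71)
7^32 ≡ 6 (mod 71)
7^35 = 7^(32+2+1) ≡ 70 (mod 71).
Result is 70 ≡ −1, so (7/71) = −1.

-1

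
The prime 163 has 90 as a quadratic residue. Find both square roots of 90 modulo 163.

Since 163 ≡ 3 (mod 4), a square root of 90 is 90^((163+1)/4) = 90^41 mod 163.
Repeated squaring: 90^2≡113, 90^4≡55, 90^8≡91, 90^16≡131, 90^32≡46 (mod 163).
90^41 = 90^(32+8+1) ≡ 47 (mod 163).
Check: 47² = 2209 ≡ 90 (mod 163). The two roots are 47 and 116.

47, 116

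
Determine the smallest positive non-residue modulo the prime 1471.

3

(2/1471) = +1, so 2 is a residue.
(3/1471) = −1, so 3 is the smallest positive non-residue mod 1471.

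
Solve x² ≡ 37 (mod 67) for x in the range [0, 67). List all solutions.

29, 38

Since 67 ≡ 3 (mod 4), a square root of 37 is 37^((67+1)/4) = 37^17 mod 67.
Repeated squaring: 37^2≡29, 37^4≡37, 37^8≡29, 37^16≡37 (mod 67).
37^17 = 37^(16+1) ≡ 29 (mod 67).
Check: 29² = 841 ≡ 37 (mod 67). The two roots are 29 and 38.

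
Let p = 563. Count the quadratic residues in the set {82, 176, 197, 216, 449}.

4

(82/563) = +1 → QR.
(176/563) = +1 → QR.
(197/563) = +1 → QR.
(216/563) = -1 → non-residue.
(449/563) = +1 → QR.
Total quadratic residues among the 5: 4.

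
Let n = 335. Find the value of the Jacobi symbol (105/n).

0

Reciprocity: 105 ≡ 1 and 335 ≡ 3 (mod 4), so (105/335) = +(335/105).
Reduce top mod 105: now compute (20/105).
Pull out 2^2: since 105 ≡ 1 (mod 8), (2/105) = +1, so (2/105)^2 = +1.
Reciprocity: 5 ≡ 1 and 105 ≡ 1 (mod 4), so (5/105) = +(105/5).
Reduce top mod 5: now compute (0/5).
Top reduces to 0: gcd > 1, so the symbol is 0.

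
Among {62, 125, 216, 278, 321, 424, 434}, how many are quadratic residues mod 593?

(62/593) = +1 → QR.
(125/593) = -1 → non-residue.
(216/593) = -1 → non-residue.
(278/593) = +1 → QR.
(321/593) = +1 → QR.
(424/593) = +1 → QR.
(434/593) = -1 → non-residue.
Total quadratic residues among the 7: 4.

4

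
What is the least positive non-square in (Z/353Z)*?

3

(2/353) = +1, so 2 is a residue.
(3/353) = −1, so 3 is the smallest positive non-residue mod 353.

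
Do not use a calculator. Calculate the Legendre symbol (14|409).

-1

Pull out 2: since 409 ≡ 1 (mod 8), (2/409) = +1.
Reciprocity: 7 ≡ 3 and 409 ≡ 1 (mod 4), so (7/409) = +(409/7).
Reduce top mod 7: now compute (3/7).
Reciprocity: 3 ≡ 3 and 7 ≡ 3 (mod 4), so (3/7) = −(7/3).
Reduce top mod 3: now compute (1/3).
Reached (1/3) = 1. Collecting the sign flips along the way, the symbol is -1.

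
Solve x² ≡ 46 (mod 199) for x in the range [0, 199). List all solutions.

65, 134

Since 199 ≡ 3 (mod 4), a square root of 46 is 46^((199+1)/4) = 46^50 mod 199.
Repeated squaring: 46^2≡126, 46^4≡155, 46^8≡145, 46^16≡130, 46^32≡184 (mod 199).
46^50 = 46^(32+16+2) ≡ 65 (mod 199).
Check: 65² = 4225 ≡ 46 (mod 199). The two roots are 65 and 134.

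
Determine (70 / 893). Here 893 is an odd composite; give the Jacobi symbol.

1

Pull out 2: since 893 ≡ 5 (mod 8), (2/893) = -1.
Reciprocity: 35 ≡ 3 and 893 ≡ 1 (mod 4), so (35/893) = +(893/35).
Reduce top mod 35: now compute (18/35).
Pull out 2: since 35 ≡ 3 (mod 8), (2/35) = -1.
Reciprocity: 9 ≡ 1 and 35 ≡ 3 (mod 4), so (9/35) = +(35/9).
Reduce top mod 9: now compute (8/9).
Pull out 2^3: since 9 ≡ 1 (mod 8), (2/9) = +1, so (2/9)^3 = +1.
Reached (1/9) = 1. Collecting the sign flips along the way, the symbol is +1.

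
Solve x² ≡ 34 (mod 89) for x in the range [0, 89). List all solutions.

37, 52

89 ≡ 1 (mod 4), so we find a root by search.
Trying successive values, 37² = 1369 ≡ 34 (mod 89). The other root is 89 − 37 = 52.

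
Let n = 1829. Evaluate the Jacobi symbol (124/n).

Pull out 2^2: since 1829 ≡ 5 (mod 8), (2/1829) = -1, so (2/1829)^2 = +1.
Reciprocity: 31 ≡ 3 and 1829 ≡ 1 (mod 4), so (31/1829) = +(1829/31).
Reduce top mod 31: now compute (0/31).
Top reduces to 0: gcd > 1, so the symbol is 0.

0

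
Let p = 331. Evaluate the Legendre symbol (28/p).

Pull out 2^2: since 331 ≡ 3 (mod 8), (2/331) = -1, so (2/331)^2 = +1.
Reciprocity: 7 ≡ 3 and 331 ≡ 3 (mod 4), so (7/331) = −(331/7).
Reduce top mod 7: now compute (2/7).
Pull out 2: since 7 ≡ 7 (mod 8), (2/7) = +1.
Reached (1/7) = 1. Collecting the sign flips along the way, the symbol is -1.

-1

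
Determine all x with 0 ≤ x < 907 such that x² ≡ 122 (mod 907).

44, 863

Since 907 ≡ 3 (mod 4), a square root of 122 is 122^((907+1)/4) = 122^227 mod 907.
Repeated squaring: 122^2≡372, 122^4≡520, 122^8≡114, 122^16≡298, 122^32≡825, 122^64≡375, 122^128≡40 (mod 907).
122^227 = 122^(128+64+32+2+1) ≡ 863 (mod 907).
Check: 863² = 744769 ≡ 122 (mod 907). The two roots are 44 and 863.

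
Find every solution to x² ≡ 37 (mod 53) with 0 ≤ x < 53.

14, 39

53 ≡ 1 (mod 4), so we find a root by search.
Trying successive values, 14² = 196 ≡ 37 (mod 53). The other root is 53 − 14 = 39.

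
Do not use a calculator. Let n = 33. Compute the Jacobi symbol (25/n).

1

Reciprocity: 25 ≡ 1 and 33 ≡ 1 (mod 4), so (25/33) = +(33/25).
Reduce top mod 25: now compute (8/25).
Pull out 2^3: since 25 ≡ 1 (mod 8), (2/25) = +1, so (2/25)^3 = +1.
Reached (1/25) = 1. Collecting the sign flips along the way, the symbol is +1.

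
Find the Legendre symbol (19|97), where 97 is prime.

Reciprocity: 19 ≡ 3 and 97 ≡ 1 (mod 4), so (19/97) = +(97/19).
Reduce top mod 19: now compute (2/19).
Pull out 2: since 19 ≡ 3 (mod 8), (2/19) = -1.
Reached (1/19) = 1. Collecting the sign flips along the way, the symbol is -1.

-1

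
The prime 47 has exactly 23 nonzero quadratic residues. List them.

1 2 3 4 6 7 8 9 12 14 16 17 18 21 24 25 27 28 32 34 36 37 42

Square k = 1,…,23 (k and 47−k give the same square):
1²=1, 2²=4, 3²=9, 4²=16, 5²=25, 6²=36, 7²≡2, 8²≡17, 9²≡34, 10²≡6, 11²≡27, 12²≡3, 13²≡28, 14²≡8, 15²≡37, 16²≡21, 17²≡7, 18²≡42, 19²≡32, 20²≡24, 21²≡18, 22²≡14, 23²≡12 (mod 47).
So the quadratic residues mod 47 are {1, 2, 3, 4, 6, 7, 8, 9, 12, 14, 16, 17, 18, 21, 24, 25, 27, 28, 32, 34, 36, 37, 42}.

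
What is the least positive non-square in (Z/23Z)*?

5

(2/23) = +1, so 2 is a residue.
(3/23) = +1, so 3 is a residue.
(4/23) = +1, so 4 is a residue.
(5/23) = −1, so 5 is the smallest positive non-residue mod 23.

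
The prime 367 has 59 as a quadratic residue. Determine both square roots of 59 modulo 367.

Since 367 ≡ 3 (mod 4), a square root of 59 is 59^((367+1)/4) = 59^92 mod 367.
Repeated squaring: 59^2≡178, 59^4≡122, 59^8≡204, 59^16≡145, 59^32≡106, 59^64≡226 (mod 367).
59^92 = 59^(64+16+8+4) ≡ 64 (mod 367).
Check: 64² = 4096 ≡ 59 (mod 367). The two roots are 64 and 303.

64, 303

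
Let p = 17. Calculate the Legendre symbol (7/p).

Reciprocity: 7 ≡ 3 and 17 ≡ 1 (mod 4), so (7/17) = +(17/7).
Reduce top mod 7: now compute (3/7).
Reciprocity: 3 ≡ 3 and 7 ≡ 3 (mod 4), so (3/7) = −(7/3).
Reduce top mod 3: now compute (1/3).
Reached (1/3) = 1. Collecting the sign flips along the way, the symbol is -1.

-1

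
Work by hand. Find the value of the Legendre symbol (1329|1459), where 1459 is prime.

1

Reciprocity: 1329 ≡ 1 and 1459 ≡ 3 (mod 4), so (1329/1459) = +(1459/1329).
Reduce top mod 1329: now compute (130/1329).
Pull out 2: since 1329 ≡ 1 (mod 8), (2/1329) = +1.
Reciprocity: 65 ≡ 1 and 1329 ≡ 1 (mod 4), so (65/1329) = +(1329/65).
Reduce top mod 65: now compute (29/65).
Reciprocity: 29 ≡ 1 and 65 ≡ 1 (mod 4), so (29/65) = +(65/29).
Reduce top mod 29: now compute (7/29).
Reciprocity: 7 ≡ 3 and 29 ≡ 1 (mod 4), so (7/29) = +(29/7).
Reduce top mod 7: now compute (1/7).
Reached (1/7) = 1. Collecting the sign flips along the way, the symbol is +1.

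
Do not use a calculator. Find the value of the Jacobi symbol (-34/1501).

First reduce: -34 ≡ 1467 (mod 1501).
Reciprocity: 1467 ≡ 3 and 1501 ≡ 1 (mod 4), so (1467/1501) = +(1501/1467).
Reduce top mod 1467: now compute (34/1467).
Pull out 2: since 1467 ≡ 3 (mod 8), (2/1467) = -1.
Reciprocity: 17 ≡ 1 and 1467 ≡ 3 (mod 4), so (17/1467) = +(1467/17).
Reduce top mod 17: now compute (5/17).
Reciprocity: 5 ≡ 1 and 17 ≡ 1 (mod 4), so (5/17) = +(17/5).
Reduce top mod 5: now compute (2/5).
Pull out 2: since 5 ≡ 5 (mod 8), (2/5) = -1.
Reached (1/5) = 1. Collecting the sign flips along the way, the symbol is +1.

1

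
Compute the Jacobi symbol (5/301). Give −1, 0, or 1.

Reciprocity: 5 ≡ 1 and 301 ≡ 1 (mod 4), so (5/301) = +(301/5).
Reduce top mod 5: now compute (1/5).
Reached (1/5) = 1. Collecting the sign flips along the way, the symbol is +1.

1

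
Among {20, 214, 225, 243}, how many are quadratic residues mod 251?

4

(20/251) = +1 → QR.
(214/251) = +1 → QR.
(225/251) = +1 → QR.
(243/251) = +1 → QR.
Total quadratic residues among the 4: 4.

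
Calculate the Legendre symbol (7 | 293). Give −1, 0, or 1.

-1

Reciprocity: 7 ≡ 3 and 293 ≡ 1 (mod 4), so (7/293) = +(293/7).
Reduce top mod 7: now compute (6/7).
Pull out 2: since 7 ≡ 7 (mod 8), (2/7) = +1.
Reciprocity: 3 ≡ 3 and 7 ≡ 3 (mod 4), so (3/7) = −(7/3).
Reduce top mod 3: now compute (1/3).
Reached (1/3) = 1. Collecting the sign flips along the way, the symbol is -1.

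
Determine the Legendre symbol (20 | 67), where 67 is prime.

-1

Pull out 2^2: since 67 ≡ 3 (mod 8), (2/67) = -1, so (2/67)^2 = +1.
Reciprocity: 5 ≡ 1 and 67 ≡ 3 (mod 4), so (5/67) = +(67/5).
Reduce top mod 5: now compute (2/5).
Pull out 2: since 5 ≡ 5 (mod 8), (2/5) = -1.
Reached (1/5) = 1. Collecting the sign flips along the way, the symbol is -1.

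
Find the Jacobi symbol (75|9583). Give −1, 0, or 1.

Reciprocity: 75 ≡ 3 and 9583 ≡ 3 (mod 4), so (75/9583) = −(9583/75).
Reduce top mod 75: now compute (58/75).
Pull out 2: since 75 ≡ 3 (mod 8), (2/75) = -1.
Reciprocity: 29 ≡ 1 and 75 ≡ 3 (mod 4), so (29/75) = +(75/29).
Reduce top mod 29: now compute (17/29).
Reciprocity: 17 ≡ 1 and 29 ≡ 1 (mod 4), so (17/29) = +(29/17).
Reduce top mod 17: now compute (12/17).
Pull out 2^2: since 17 ≡ 1 (mod 8), (2/17) = +1, so (2/17)^2 = +1.
Reciprocity: 3 ≡ 3 and 17 ≡ 1 (mod 4), so (3/17) = +(17/3).
Reduce top mod 3: now compute (2/3).
Pull out 2: since 3 ≡ 3 (mod 8), (2/3) = -1.
Reached (1/3) = 1. Collecting the sign flips along the way, the symbol is -1.

-1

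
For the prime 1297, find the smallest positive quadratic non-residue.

5

(2/1297) = +1, so 2 is a residue.
(3/1297) = +1, so 3 is a residue.
(4/1297) = +1, so 4 is a residue.
(5/1297) = −1, so 5 is the smallest positive non-residue mod 1297.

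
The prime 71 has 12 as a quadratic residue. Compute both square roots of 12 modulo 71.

Since 71 ≡ 3 (mod 4), a square root of 12 is 12^((71+1)/4) = 12^18 mod 71.
Repeated squaring: 12^2≡2, 12^4≡4, 12^8≡16, 12^16≡43 (mod 71).
12^18 = 12^(16+2) ≡ 15 (mod 71).
Check: 15² = 225 ≡ 12 (mod 71). The two roots are 15 and 56.

15, 56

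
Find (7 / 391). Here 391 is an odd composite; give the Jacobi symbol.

1

Reciprocity: 7 ≡ 3 and 391 ≡ 3 (mod 4), so (7/391) = −(391/7).
Reduce top mod 7: now compute (6/7).
Pull out 2: since 7 ≡ 7 (mod 8), (2/7) = +1.
Reciprocity: 3 ≡ 3 and 7 ≡ 3 (mod 4), so (3/7) = −(7/3).
Reduce top mod 3: now compute (1/3).
Reached (1/3) = 1. Collecting the sign flips along the way, the symbol is +1.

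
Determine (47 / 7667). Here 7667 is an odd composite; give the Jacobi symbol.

Reciprocity: 47 ≡ 3 and 7667 ≡ 3 (mod 4), so (47/7667) = −(7667/47).
Reduce top mod 47: now compute (6/47).
Pull out 2: since 47 ≡ 7 (mod 8), (2/47) = +1.
Reciprocity: 3 ≡ 3 and 47 ≡ 3 (mod 4), so (3/47) = −(47/3).
Reduce top mod 3: now compute (2/3).
Pull out 2: since 3 ≡ 3 (mod 8), (2/3) = -1.
Reached (1/3) = 1. Collecting the sign flips along the way, the symbol is -1.

-1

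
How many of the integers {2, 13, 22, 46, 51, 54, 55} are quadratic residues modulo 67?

3

(2/67) = -1 → non-residue.
(13/67) = -1 → non-residue.
(22/67) = +1 → QR.
(46/67) = -1 → non-residue.
(51/67) = -1 → non-residue.
(54/67) = +1 → QR.
(55/67) = +1 → QR.
Total quadratic residues among the 7: 3.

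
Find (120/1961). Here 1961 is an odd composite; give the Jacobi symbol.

Pull out 2^3: since 1961 ≡ 1 (mod 8), (2/1961) = +1, so (2/1961)^3 = +1.
Reciprocity: 15 ≡ 3 and 1961 ≡ 1 (mod 4), so (15/1961) = +(1961/15).
Reduce top mod 15: now compute (11/15).
Reciprocity: 11 ≡ 3 and 15 ≡ 3 (mod 4), so (11/15) = −(15/11).
Reduce top mod 11: now compute (4/11).
Pull out 2^2: since 11 ≡ 3 (mod 8), (2/11) = -1, so (2/11)^2 = +1.
Reached (1/11) = 1. Collecting the sign flips along the way, the symbol is -1.

-1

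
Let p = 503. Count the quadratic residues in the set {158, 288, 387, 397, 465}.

(158/503) = +1 → QR.
(288/503) = +1 → QR.
(387/503) = +1 → QR.
(397/503) = +1 → QR.
(465/503) = +1 → QR.
Total quadratic residues among the 5: 5.

5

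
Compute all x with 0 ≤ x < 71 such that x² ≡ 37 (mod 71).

26, 45

Since 71 ≡ 3 (mod 4), a square root of 37 is 37^((71+1)/4) = 37^18 mod 71.
Repeated squaring: 37^2≡20, 37^4≡45, 37^8≡37, 37^16≡20 (mod 71).
37^18 = 37^(16+2) ≡ 45 (mod 71).
Check: 45² = 2025 ≡ 37 (mod 71). The two roots are 26 and 45.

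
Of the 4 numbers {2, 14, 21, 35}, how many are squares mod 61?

(2/61) = -1 → non-residue.
(14/61) = +1 → QR.
(21/61) = -1 → non-residue.
(35/61) = -1 → non-residue.
Total quadratic residues among the 4: 1.

1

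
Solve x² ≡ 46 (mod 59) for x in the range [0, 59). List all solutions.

20, 39

Since 59 ≡ 3 (mod 4), a square root of 46 is 46^((59+1)/4) = 46^15 mod 59.
Repeated squaring: 46^2≡51, 46^4≡5, 46^8≡25 (mod 59).
46^15 = 46^(8+4+2+1) ≡ 20 (mod 59).
Check: 20² = 400 ≡ 46 (mod 59). The two roots are 20 and 39.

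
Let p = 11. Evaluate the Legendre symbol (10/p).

-1

Euler's criterion: (10/11) ≡ 10^5 (mod 11).
10^2 ≡ 1 (mod 11)
10^4 ≡ 1 (mod 11)
10^5 = 10^(4+1) ≡ 10 (mod 11).
Result is 10 ≡ −1, so (10/11) = −1.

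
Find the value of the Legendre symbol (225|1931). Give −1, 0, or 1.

Reciprocity: 225 ≡ 1 and 1931 ≡ 3 (mod 4), so (225/1931) = +(1931/225).
Reduce top mod 225: now compute (131/225).
Reciprocity: 131 ≡ 3 and 225 ≡ 1 (mod 4), so (131/225) = +(225/131).
Reduce top mod 131: now compute (94/131).
Pull out 2: since 131 ≡ 3 (mod 8), (2/131) = -1.
Reciprocity: 47 ≡ 3 and 131 ≡ 3 (mod 4), so (47/131) = −(131/47).
Reduce top mod 47: now compute (37/47).
Reciprocity: 37 ≡ 1 and 47 ≡ 3 (mod 4), so (37/47) = +(47/37).
Reduce top mod 37: now compute (10/37).
Pull out 2: since 37 ≡ 5 (mod 8), (2/37) = -1.
Reciprocity: 5 ≡ 1 and 37 ≡ 1 (mod 4), so (5/37) = +(37/5).
Reduce top mod 5: now compute (2/5).
Pull out 2: since 5 ≡ 5 (mod 8), (2/5) = -1.
Reached (1/5) = 1. Collecting the sign flips along the way, the symbol is +1.

1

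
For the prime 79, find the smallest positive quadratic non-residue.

(2/79) = +1, so 2 is a residue.
(3/79) = −1, so 3 is the smallest positive non-residue mod 79.

3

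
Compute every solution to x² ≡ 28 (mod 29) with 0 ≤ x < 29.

29 ≡ 1 (mod 4), so we find a root by search.
Trying successive values, 12² = 144 ≡ 28 (mod 29). The other root is 29 − 12 = 17.

12, 17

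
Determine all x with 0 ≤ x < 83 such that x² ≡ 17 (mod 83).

Since 83 ≡ 3 (mod 4), a square root of 17 is 17^((83+1)/4) = 17^21 mod 83.
Repeated squaring: 17^2≡40, 17^4≡23, 17^8≡31, 17^16≡48 (mod 83).
17^21 = 17^(16+4+1) ≡ 10 (mod 83).
Check: 10² = 100 ≡ 17 (mod 83). The two roots are 10 and 73.

10, 73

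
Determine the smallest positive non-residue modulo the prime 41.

(2/41) = +1, so 2 is a residue.
(3/41) = −1, so 3 is the smallest positive non-residue mod 41.

3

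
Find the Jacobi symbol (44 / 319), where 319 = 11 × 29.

0

Pull out 2^2: since 319 ≡ 7 (mod 8), (2/319) = +1, so (2/319)^2 = +1.
Reciprocity: 11 ≡ 3 and 319 ≡ 3 (mod 4), so (11/319) = −(319/11).
Reduce top mod 11: now compute (0/11).
Top reduces to 0: gcd > 1, so the symbol is 0.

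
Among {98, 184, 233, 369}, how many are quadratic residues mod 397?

0

(98/397) = -1 → non-residue.
(184/397) = -1 → non-residue.
(233/397) = -1 → non-residue.
(369/397) = -1 → non-residue.
Total quadratic residues among the 4: 0.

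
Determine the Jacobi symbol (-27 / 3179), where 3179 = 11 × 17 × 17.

First reduce: -27 ≡ 3152 (mod 3179).
Pull out 2^4: since 3179 ≡ 3 (mod 8), (2/3179) = -1, so (2/3179)^4 = +1.
Reciprocity: 197 ≡ 1 and 3179 ≡ 3 (mod 4), so (197/3179) = +(3179/197).
Reduce top mod 197: now compute (27/197).
Reciprocity: 27 ≡ 3 and 197 ≡ 1 (mod 4), so (27/197) = +(197/27).
Reduce top mod 27: now compute (8/27).
Pull out 2^3: since 27 ≡ 3 (mod 8), (2/27) = -1, so (2/27)^3 = -1.
Reached (1/27) = 1. Collecting the sign flips along the way, the symbol is -1.

-1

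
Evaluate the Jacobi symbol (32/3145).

Pull out 2^5: since 3145 ≡ 1 (mod 8), (2/3145) = +1, so (2/3145)^5 = +1.
Reached (1/3145) = 1. Collecting the sign flips along the way, the symbol is +1.

1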